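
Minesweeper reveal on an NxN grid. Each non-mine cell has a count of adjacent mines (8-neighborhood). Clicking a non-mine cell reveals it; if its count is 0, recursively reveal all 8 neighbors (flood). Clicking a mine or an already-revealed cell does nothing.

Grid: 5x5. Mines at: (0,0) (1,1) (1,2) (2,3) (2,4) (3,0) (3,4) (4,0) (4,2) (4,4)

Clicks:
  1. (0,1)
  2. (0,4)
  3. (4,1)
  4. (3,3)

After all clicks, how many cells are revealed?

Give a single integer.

Answer: 7

Derivation:
Click 1 (0,1) count=3: revealed 1 new [(0,1)] -> total=1
Click 2 (0,4) count=0: revealed 4 new [(0,3) (0,4) (1,3) (1,4)] -> total=5
Click 3 (4,1) count=3: revealed 1 new [(4,1)] -> total=6
Click 4 (3,3) count=5: revealed 1 new [(3,3)] -> total=7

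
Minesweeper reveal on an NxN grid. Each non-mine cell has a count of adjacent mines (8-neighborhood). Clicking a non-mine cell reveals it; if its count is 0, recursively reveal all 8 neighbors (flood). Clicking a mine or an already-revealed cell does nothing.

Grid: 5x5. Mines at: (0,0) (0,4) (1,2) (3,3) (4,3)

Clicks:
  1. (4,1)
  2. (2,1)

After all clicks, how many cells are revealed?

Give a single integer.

Answer: 11

Derivation:
Click 1 (4,1) count=0: revealed 11 new [(1,0) (1,1) (2,0) (2,1) (2,2) (3,0) (3,1) (3,2) (4,0) (4,1) (4,2)] -> total=11
Click 2 (2,1) count=1: revealed 0 new [(none)] -> total=11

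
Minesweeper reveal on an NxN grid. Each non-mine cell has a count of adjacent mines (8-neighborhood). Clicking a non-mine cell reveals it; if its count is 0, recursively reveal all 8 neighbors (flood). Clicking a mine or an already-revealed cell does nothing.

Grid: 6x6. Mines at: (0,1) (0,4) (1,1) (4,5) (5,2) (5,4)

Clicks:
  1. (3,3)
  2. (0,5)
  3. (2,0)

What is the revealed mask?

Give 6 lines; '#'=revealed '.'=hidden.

Answer: .....#
..####
######
######
#####.
##....

Derivation:
Click 1 (3,3) count=0: revealed 23 new [(1,2) (1,3) (1,4) (1,5) (2,0) (2,1) (2,2) (2,3) (2,4) (2,5) (3,0) (3,1) (3,2) (3,3) (3,4) (3,5) (4,0) (4,1) (4,2) (4,3) (4,4) (5,0) (5,1)] -> total=23
Click 2 (0,5) count=1: revealed 1 new [(0,5)] -> total=24
Click 3 (2,0) count=1: revealed 0 new [(none)] -> total=24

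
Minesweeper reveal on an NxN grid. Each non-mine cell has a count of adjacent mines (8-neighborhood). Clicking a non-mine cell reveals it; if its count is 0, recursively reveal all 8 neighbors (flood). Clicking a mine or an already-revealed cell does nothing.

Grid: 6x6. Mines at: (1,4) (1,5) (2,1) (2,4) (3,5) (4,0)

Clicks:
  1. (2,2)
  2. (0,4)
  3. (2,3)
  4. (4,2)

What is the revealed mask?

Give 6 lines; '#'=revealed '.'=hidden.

Answer: ....#.
......
..##..
.####.
.#####
.#####

Derivation:
Click 1 (2,2) count=1: revealed 1 new [(2,2)] -> total=1
Click 2 (0,4) count=2: revealed 1 new [(0,4)] -> total=2
Click 3 (2,3) count=2: revealed 1 new [(2,3)] -> total=3
Click 4 (4,2) count=0: revealed 14 new [(3,1) (3,2) (3,3) (3,4) (4,1) (4,2) (4,3) (4,4) (4,5) (5,1) (5,2) (5,3) (5,4) (5,5)] -> total=17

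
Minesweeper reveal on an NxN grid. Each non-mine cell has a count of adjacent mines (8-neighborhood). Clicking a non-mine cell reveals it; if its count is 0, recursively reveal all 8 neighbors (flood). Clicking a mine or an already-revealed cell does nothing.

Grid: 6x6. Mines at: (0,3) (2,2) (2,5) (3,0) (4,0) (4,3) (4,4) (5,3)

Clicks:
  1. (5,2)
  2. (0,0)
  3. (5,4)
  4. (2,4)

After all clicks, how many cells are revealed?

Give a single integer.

Click 1 (5,2) count=2: revealed 1 new [(5,2)] -> total=1
Click 2 (0,0) count=0: revealed 8 new [(0,0) (0,1) (0,2) (1,0) (1,1) (1,2) (2,0) (2,1)] -> total=9
Click 3 (5,4) count=3: revealed 1 new [(5,4)] -> total=10
Click 4 (2,4) count=1: revealed 1 new [(2,4)] -> total=11

Answer: 11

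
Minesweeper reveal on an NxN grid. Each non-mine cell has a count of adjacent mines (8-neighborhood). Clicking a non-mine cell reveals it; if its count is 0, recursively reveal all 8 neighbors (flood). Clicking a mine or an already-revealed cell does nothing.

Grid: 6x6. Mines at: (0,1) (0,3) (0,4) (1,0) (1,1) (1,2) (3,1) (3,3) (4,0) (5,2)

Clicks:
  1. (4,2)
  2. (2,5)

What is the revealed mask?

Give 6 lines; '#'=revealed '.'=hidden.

Answer: ......
....##
....##
....##
..####
...###

Derivation:
Click 1 (4,2) count=3: revealed 1 new [(4,2)] -> total=1
Click 2 (2,5) count=0: revealed 12 new [(1,4) (1,5) (2,4) (2,5) (3,4) (3,5) (4,3) (4,4) (4,5) (5,3) (5,4) (5,5)] -> total=13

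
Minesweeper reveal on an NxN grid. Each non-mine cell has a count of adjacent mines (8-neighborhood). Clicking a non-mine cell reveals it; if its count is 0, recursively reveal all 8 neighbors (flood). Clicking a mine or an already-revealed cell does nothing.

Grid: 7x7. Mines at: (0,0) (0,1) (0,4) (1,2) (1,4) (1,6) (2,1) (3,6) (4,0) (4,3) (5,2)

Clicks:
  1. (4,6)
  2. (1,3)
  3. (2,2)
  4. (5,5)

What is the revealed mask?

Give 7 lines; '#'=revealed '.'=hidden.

Answer: .......
...#...
..#....
.......
....###
...####
...####

Derivation:
Click 1 (4,6) count=1: revealed 1 new [(4,6)] -> total=1
Click 2 (1,3) count=3: revealed 1 new [(1,3)] -> total=2
Click 3 (2,2) count=2: revealed 1 new [(2,2)] -> total=3
Click 4 (5,5) count=0: revealed 10 new [(4,4) (4,5) (5,3) (5,4) (5,5) (5,6) (6,3) (6,4) (6,5) (6,6)] -> total=13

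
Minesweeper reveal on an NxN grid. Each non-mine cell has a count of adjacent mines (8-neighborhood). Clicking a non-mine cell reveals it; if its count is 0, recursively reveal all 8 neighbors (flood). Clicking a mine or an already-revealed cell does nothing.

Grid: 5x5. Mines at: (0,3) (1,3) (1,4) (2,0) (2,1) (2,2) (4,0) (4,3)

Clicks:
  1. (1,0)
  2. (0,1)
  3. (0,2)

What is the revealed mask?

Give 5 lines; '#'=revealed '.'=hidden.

Click 1 (1,0) count=2: revealed 1 new [(1,0)] -> total=1
Click 2 (0,1) count=0: revealed 5 new [(0,0) (0,1) (0,2) (1,1) (1,2)] -> total=6
Click 3 (0,2) count=2: revealed 0 new [(none)] -> total=6

Answer: ###..
###..
.....
.....
.....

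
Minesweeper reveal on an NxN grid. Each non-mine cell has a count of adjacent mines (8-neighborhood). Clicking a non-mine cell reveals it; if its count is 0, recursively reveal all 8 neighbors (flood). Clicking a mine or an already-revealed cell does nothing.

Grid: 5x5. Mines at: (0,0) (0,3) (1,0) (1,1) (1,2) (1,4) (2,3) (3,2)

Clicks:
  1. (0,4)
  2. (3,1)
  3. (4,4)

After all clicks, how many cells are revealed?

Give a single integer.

Answer: 6

Derivation:
Click 1 (0,4) count=2: revealed 1 new [(0,4)] -> total=1
Click 2 (3,1) count=1: revealed 1 new [(3,1)] -> total=2
Click 3 (4,4) count=0: revealed 4 new [(3,3) (3,4) (4,3) (4,4)] -> total=6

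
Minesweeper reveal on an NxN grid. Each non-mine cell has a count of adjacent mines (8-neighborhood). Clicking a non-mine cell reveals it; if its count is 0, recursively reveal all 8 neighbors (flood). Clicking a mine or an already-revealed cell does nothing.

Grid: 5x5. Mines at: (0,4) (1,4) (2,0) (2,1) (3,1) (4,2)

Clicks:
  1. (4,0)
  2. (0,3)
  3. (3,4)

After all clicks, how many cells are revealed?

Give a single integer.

Click 1 (4,0) count=1: revealed 1 new [(4,0)] -> total=1
Click 2 (0,3) count=2: revealed 1 new [(0,3)] -> total=2
Click 3 (3,4) count=0: revealed 6 new [(2,3) (2,4) (3,3) (3,4) (4,3) (4,4)] -> total=8

Answer: 8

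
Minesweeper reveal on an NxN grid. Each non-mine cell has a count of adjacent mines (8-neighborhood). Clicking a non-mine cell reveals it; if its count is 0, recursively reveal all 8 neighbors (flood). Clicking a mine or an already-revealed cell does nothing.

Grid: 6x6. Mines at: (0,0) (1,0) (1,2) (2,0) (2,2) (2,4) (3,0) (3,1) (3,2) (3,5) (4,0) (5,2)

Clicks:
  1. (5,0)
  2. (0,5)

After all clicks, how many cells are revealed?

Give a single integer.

Answer: 7

Derivation:
Click 1 (5,0) count=1: revealed 1 new [(5,0)] -> total=1
Click 2 (0,5) count=0: revealed 6 new [(0,3) (0,4) (0,5) (1,3) (1,4) (1,5)] -> total=7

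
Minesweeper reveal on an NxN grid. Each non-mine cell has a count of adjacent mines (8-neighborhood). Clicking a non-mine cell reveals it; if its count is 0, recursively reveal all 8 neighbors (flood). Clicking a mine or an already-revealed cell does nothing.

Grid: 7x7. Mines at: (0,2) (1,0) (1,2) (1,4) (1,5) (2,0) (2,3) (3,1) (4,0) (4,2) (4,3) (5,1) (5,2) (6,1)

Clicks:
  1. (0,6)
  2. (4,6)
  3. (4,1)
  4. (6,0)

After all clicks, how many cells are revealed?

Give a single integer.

Answer: 20

Derivation:
Click 1 (0,6) count=1: revealed 1 new [(0,6)] -> total=1
Click 2 (4,6) count=0: revealed 17 new [(2,4) (2,5) (2,6) (3,4) (3,5) (3,6) (4,4) (4,5) (4,6) (5,3) (5,4) (5,5) (5,6) (6,3) (6,4) (6,5) (6,6)] -> total=18
Click 3 (4,1) count=5: revealed 1 new [(4,1)] -> total=19
Click 4 (6,0) count=2: revealed 1 new [(6,0)] -> total=20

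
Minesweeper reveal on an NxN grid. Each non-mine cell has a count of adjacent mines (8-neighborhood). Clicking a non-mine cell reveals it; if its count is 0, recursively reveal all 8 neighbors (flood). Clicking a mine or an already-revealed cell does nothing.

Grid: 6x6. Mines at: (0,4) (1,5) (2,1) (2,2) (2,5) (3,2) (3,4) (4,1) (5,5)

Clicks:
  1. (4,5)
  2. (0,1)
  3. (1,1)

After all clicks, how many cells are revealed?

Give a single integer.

Answer: 9

Derivation:
Click 1 (4,5) count=2: revealed 1 new [(4,5)] -> total=1
Click 2 (0,1) count=0: revealed 8 new [(0,0) (0,1) (0,2) (0,3) (1,0) (1,1) (1,2) (1,3)] -> total=9
Click 3 (1,1) count=2: revealed 0 new [(none)] -> total=9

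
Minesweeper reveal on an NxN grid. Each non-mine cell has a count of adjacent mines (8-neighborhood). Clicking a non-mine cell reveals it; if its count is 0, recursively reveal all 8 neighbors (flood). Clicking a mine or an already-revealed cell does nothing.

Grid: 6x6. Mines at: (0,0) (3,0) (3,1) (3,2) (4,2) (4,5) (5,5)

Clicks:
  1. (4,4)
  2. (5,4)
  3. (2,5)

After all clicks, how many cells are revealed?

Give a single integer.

Answer: 20

Derivation:
Click 1 (4,4) count=2: revealed 1 new [(4,4)] -> total=1
Click 2 (5,4) count=2: revealed 1 new [(5,4)] -> total=2
Click 3 (2,5) count=0: revealed 18 new [(0,1) (0,2) (0,3) (0,4) (0,5) (1,1) (1,2) (1,3) (1,4) (1,5) (2,1) (2,2) (2,3) (2,4) (2,5) (3,3) (3,4) (3,5)] -> total=20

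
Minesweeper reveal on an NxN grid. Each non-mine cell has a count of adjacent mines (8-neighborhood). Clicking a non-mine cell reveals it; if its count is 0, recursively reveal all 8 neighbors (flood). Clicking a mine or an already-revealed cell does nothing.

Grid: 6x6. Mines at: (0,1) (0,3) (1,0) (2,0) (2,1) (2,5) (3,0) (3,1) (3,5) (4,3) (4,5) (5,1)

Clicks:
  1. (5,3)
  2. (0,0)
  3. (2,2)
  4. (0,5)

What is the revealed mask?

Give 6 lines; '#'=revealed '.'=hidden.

Answer: #...##
....##
..#...
......
......
...#..

Derivation:
Click 1 (5,3) count=1: revealed 1 new [(5,3)] -> total=1
Click 2 (0,0) count=2: revealed 1 new [(0,0)] -> total=2
Click 3 (2,2) count=2: revealed 1 new [(2,2)] -> total=3
Click 4 (0,5) count=0: revealed 4 new [(0,4) (0,5) (1,4) (1,5)] -> total=7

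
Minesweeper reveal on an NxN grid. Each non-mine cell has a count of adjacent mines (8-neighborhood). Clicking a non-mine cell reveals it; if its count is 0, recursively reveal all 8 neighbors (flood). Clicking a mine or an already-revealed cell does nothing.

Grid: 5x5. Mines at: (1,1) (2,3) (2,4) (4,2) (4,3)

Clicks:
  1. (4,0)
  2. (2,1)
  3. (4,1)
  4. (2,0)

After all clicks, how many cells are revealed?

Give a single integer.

Click 1 (4,0) count=0: revealed 6 new [(2,0) (2,1) (3,0) (3,1) (4,0) (4,1)] -> total=6
Click 2 (2,1) count=1: revealed 0 new [(none)] -> total=6
Click 3 (4,1) count=1: revealed 0 new [(none)] -> total=6
Click 4 (2,0) count=1: revealed 0 new [(none)] -> total=6

Answer: 6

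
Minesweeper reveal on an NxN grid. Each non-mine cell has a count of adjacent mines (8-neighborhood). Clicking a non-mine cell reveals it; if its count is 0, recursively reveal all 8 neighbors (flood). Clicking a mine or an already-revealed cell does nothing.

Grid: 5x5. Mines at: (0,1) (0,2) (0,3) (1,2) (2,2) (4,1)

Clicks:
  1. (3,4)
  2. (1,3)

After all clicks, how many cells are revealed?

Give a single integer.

Answer: 10

Derivation:
Click 1 (3,4) count=0: revealed 10 new [(1,3) (1,4) (2,3) (2,4) (3,2) (3,3) (3,4) (4,2) (4,3) (4,4)] -> total=10
Click 2 (1,3) count=4: revealed 0 new [(none)] -> total=10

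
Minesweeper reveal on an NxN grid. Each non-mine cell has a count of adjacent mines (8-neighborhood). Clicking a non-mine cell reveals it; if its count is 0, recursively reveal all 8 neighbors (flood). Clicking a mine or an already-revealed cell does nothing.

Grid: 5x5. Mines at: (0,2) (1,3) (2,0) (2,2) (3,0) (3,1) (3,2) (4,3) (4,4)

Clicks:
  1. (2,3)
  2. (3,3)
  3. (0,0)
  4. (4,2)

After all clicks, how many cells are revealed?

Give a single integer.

Click 1 (2,3) count=3: revealed 1 new [(2,3)] -> total=1
Click 2 (3,3) count=4: revealed 1 new [(3,3)] -> total=2
Click 3 (0,0) count=0: revealed 4 new [(0,0) (0,1) (1,0) (1,1)] -> total=6
Click 4 (4,2) count=3: revealed 1 new [(4,2)] -> total=7

Answer: 7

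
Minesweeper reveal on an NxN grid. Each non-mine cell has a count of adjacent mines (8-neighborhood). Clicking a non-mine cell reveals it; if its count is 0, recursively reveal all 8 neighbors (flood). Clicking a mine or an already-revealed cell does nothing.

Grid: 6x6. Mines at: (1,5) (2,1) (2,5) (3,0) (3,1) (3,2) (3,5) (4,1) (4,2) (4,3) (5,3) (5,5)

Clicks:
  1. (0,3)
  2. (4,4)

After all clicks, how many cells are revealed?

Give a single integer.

Click 1 (0,3) count=0: revealed 13 new [(0,0) (0,1) (0,2) (0,3) (0,4) (1,0) (1,1) (1,2) (1,3) (1,4) (2,2) (2,3) (2,4)] -> total=13
Click 2 (4,4) count=4: revealed 1 new [(4,4)] -> total=14

Answer: 14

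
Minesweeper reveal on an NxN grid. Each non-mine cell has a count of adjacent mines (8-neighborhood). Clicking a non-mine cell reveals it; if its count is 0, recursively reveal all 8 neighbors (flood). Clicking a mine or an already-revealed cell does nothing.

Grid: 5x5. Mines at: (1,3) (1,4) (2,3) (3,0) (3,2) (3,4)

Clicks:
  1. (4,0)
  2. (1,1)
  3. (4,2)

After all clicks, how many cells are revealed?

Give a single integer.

Answer: 11

Derivation:
Click 1 (4,0) count=1: revealed 1 new [(4,0)] -> total=1
Click 2 (1,1) count=0: revealed 9 new [(0,0) (0,1) (0,2) (1,0) (1,1) (1,2) (2,0) (2,1) (2,2)] -> total=10
Click 3 (4,2) count=1: revealed 1 new [(4,2)] -> total=11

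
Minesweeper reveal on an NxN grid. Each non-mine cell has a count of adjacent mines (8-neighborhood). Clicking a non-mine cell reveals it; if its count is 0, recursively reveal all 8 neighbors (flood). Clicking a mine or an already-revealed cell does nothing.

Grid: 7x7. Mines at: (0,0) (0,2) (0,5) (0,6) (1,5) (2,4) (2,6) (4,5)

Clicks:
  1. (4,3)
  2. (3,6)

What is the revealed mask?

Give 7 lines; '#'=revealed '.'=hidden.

Click 1 (4,3) count=0: revealed 32 new [(1,0) (1,1) (1,2) (1,3) (2,0) (2,1) (2,2) (2,3) (3,0) (3,1) (3,2) (3,3) (3,4) (4,0) (4,1) (4,2) (4,3) (4,4) (5,0) (5,1) (5,2) (5,3) (5,4) (5,5) (5,6) (6,0) (6,1) (6,2) (6,3) (6,4) (6,5) (6,6)] -> total=32
Click 2 (3,6) count=2: revealed 1 new [(3,6)] -> total=33

Answer: .......
####...
####...
#####.#
#####..
#######
#######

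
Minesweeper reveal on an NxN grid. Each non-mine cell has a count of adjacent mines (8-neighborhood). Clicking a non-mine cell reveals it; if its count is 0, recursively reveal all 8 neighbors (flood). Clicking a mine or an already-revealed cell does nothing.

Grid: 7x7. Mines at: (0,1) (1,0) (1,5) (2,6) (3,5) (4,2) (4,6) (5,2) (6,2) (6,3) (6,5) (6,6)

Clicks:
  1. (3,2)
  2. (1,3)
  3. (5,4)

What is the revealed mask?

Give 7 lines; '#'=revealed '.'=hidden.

Answer: ..###..
.####..
.####..
.####..
.......
....#..
.......

Derivation:
Click 1 (3,2) count=1: revealed 1 new [(3,2)] -> total=1
Click 2 (1,3) count=0: revealed 14 new [(0,2) (0,3) (0,4) (1,1) (1,2) (1,3) (1,4) (2,1) (2,2) (2,3) (2,4) (3,1) (3,3) (3,4)] -> total=15
Click 3 (5,4) count=2: revealed 1 new [(5,4)] -> total=16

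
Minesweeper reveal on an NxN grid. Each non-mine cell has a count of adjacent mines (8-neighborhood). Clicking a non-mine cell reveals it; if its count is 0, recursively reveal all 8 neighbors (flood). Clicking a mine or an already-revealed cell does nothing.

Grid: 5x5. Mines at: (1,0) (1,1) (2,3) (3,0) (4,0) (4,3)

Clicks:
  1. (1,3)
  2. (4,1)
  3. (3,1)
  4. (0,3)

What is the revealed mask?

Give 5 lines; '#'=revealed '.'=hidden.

Click 1 (1,3) count=1: revealed 1 new [(1,3)] -> total=1
Click 2 (4,1) count=2: revealed 1 new [(4,1)] -> total=2
Click 3 (3,1) count=2: revealed 1 new [(3,1)] -> total=3
Click 4 (0,3) count=0: revealed 5 new [(0,2) (0,3) (0,4) (1,2) (1,4)] -> total=8

Answer: ..###
..###
.....
.#...
.#...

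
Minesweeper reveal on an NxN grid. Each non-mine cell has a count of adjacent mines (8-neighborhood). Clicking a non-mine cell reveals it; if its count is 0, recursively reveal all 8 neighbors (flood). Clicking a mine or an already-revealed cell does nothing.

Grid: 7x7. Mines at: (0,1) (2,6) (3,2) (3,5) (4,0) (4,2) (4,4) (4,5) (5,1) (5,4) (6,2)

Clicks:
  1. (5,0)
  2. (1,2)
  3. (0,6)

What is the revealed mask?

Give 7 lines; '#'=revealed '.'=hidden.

Click 1 (5,0) count=2: revealed 1 new [(5,0)] -> total=1
Click 2 (1,2) count=1: revealed 1 new [(1,2)] -> total=2
Click 3 (0,6) count=0: revealed 13 new [(0,2) (0,3) (0,4) (0,5) (0,6) (1,3) (1,4) (1,5) (1,6) (2,2) (2,3) (2,4) (2,5)] -> total=15

Answer: ..#####
..#####
..####.
.......
.......
#......
.......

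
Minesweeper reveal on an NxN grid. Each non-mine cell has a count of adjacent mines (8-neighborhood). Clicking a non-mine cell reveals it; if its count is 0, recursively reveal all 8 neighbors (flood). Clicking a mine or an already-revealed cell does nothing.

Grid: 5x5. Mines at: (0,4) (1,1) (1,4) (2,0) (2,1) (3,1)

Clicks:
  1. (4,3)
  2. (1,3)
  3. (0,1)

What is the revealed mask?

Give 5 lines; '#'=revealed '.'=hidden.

Answer: .#...
...#.
..###
..###
..###

Derivation:
Click 1 (4,3) count=0: revealed 9 new [(2,2) (2,3) (2,4) (3,2) (3,3) (3,4) (4,2) (4,3) (4,4)] -> total=9
Click 2 (1,3) count=2: revealed 1 new [(1,3)] -> total=10
Click 3 (0,1) count=1: revealed 1 new [(0,1)] -> total=11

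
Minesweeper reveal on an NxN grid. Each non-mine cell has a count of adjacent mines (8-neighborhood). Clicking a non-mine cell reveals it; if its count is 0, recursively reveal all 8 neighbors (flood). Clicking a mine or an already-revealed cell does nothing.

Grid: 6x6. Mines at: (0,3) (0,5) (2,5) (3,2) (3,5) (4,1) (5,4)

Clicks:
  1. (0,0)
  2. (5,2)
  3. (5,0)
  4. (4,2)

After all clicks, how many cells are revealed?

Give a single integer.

Answer: 14

Derivation:
Click 1 (0,0) count=0: revealed 11 new [(0,0) (0,1) (0,2) (1,0) (1,1) (1,2) (2,0) (2,1) (2,2) (3,0) (3,1)] -> total=11
Click 2 (5,2) count=1: revealed 1 new [(5,2)] -> total=12
Click 3 (5,0) count=1: revealed 1 new [(5,0)] -> total=13
Click 4 (4,2) count=2: revealed 1 new [(4,2)] -> total=14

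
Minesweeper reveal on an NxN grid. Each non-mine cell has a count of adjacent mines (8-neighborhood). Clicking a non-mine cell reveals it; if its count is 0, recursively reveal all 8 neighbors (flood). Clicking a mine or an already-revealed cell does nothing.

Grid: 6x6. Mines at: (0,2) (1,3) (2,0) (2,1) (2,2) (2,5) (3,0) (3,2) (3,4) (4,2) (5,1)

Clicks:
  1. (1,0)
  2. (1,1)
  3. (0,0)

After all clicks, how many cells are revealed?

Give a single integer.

Answer: 4

Derivation:
Click 1 (1,0) count=2: revealed 1 new [(1,0)] -> total=1
Click 2 (1,1) count=4: revealed 1 new [(1,1)] -> total=2
Click 3 (0,0) count=0: revealed 2 new [(0,0) (0,1)] -> total=4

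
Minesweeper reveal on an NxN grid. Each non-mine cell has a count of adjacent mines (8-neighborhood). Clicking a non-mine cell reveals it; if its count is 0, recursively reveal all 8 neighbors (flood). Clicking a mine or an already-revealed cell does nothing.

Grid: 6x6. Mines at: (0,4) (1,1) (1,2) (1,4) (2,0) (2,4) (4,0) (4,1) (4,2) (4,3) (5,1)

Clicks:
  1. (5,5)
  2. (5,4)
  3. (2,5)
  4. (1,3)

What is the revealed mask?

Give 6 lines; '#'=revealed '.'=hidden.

Click 1 (5,5) count=0: revealed 6 new [(3,4) (3,5) (4,4) (4,5) (5,4) (5,5)] -> total=6
Click 2 (5,4) count=1: revealed 0 new [(none)] -> total=6
Click 3 (2,5) count=2: revealed 1 new [(2,5)] -> total=7
Click 4 (1,3) count=4: revealed 1 new [(1,3)] -> total=8

Answer: ......
...#..
.....#
....##
....##
....##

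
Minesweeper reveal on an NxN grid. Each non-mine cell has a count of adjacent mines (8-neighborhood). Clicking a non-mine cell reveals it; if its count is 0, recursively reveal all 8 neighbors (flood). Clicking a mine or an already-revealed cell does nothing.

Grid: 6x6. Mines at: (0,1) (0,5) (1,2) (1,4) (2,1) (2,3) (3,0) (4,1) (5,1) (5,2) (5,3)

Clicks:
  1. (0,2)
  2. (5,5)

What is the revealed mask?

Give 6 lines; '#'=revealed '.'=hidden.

Answer: ..#...
......
....##
....##
....##
....##

Derivation:
Click 1 (0,2) count=2: revealed 1 new [(0,2)] -> total=1
Click 2 (5,5) count=0: revealed 8 new [(2,4) (2,5) (3,4) (3,5) (4,4) (4,5) (5,4) (5,5)] -> total=9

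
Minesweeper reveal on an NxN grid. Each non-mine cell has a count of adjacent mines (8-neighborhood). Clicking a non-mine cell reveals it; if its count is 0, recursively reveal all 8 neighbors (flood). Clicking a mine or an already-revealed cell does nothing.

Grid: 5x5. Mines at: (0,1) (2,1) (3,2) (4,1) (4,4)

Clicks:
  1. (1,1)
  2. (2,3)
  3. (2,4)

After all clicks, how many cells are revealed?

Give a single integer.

Answer: 12

Derivation:
Click 1 (1,1) count=2: revealed 1 new [(1,1)] -> total=1
Click 2 (2,3) count=1: revealed 1 new [(2,3)] -> total=2
Click 3 (2,4) count=0: revealed 10 new [(0,2) (0,3) (0,4) (1,2) (1,3) (1,4) (2,2) (2,4) (3,3) (3,4)] -> total=12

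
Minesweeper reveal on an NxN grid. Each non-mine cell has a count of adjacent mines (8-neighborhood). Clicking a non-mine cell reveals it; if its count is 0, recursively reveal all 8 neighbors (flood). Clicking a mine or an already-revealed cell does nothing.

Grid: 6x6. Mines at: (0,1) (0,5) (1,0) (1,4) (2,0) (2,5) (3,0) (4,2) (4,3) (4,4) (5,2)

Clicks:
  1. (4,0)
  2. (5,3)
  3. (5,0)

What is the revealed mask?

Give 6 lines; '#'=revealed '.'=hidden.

Answer: ......
......
......
......
##....
##.#..

Derivation:
Click 1 (4,0) count=1: revealed 1 new [(4,0)] -> total=1
Click 2 (5,3) count=4: revealed 1 new [(5,3)] -> total=2
Click 3 (5,0) count=0: revealed 3 new [(4,1) (5,0) (5,1)] -> total=5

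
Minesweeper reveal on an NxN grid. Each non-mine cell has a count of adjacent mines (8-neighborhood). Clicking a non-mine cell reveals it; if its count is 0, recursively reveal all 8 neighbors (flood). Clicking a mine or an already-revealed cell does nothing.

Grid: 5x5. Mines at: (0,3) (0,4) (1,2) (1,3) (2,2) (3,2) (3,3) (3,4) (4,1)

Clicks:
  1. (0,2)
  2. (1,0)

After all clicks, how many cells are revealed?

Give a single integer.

Click 1 (0,2) count=3: revealed 1 new [(0,2)] -> total=1
Click 2 (1,0) count=0: revealed 8 new [(0,0) (0,1) (1,0) (1,1) (2,0) (2,1) (3,0) (3,1)] -> total=9

Answer: 9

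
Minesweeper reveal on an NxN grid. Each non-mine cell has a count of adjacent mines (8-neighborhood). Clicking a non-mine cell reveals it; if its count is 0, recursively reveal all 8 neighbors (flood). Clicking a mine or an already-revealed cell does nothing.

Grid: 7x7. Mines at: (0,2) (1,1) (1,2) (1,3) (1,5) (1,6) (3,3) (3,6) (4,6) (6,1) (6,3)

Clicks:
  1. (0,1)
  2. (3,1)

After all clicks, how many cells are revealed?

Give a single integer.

Click 1 (0,1) count=3: revealed 1 new [(0,1)] -> total=1
Click 2 (3,1) count=0: revealed 12 new [(2,0) (2,1) (2,2) (3,0) (3,1) (3,2) (4,0) (4,1) (4,2) (5,0) (5,1) (5,2)] -> total=13

Answer: 13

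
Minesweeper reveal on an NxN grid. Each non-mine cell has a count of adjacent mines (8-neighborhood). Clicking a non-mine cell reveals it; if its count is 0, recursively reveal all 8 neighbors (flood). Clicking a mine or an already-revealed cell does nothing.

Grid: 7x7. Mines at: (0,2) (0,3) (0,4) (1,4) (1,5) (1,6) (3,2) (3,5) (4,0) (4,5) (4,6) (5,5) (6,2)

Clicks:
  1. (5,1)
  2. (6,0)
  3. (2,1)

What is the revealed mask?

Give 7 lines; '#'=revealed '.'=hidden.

Click 1 (5,1) count=2: revealed 1 new [(5,1)] -> total=1
Click 2 (6,0) count=0: revealed 3 new [(5,0) (6,0) (6,1)] -> total=4
Click 3 (2,1) count=1: revealed 1 new [(2,1)] -> total=5

Answer: .......
.......
.#.....
.......
.......
##.....
##.....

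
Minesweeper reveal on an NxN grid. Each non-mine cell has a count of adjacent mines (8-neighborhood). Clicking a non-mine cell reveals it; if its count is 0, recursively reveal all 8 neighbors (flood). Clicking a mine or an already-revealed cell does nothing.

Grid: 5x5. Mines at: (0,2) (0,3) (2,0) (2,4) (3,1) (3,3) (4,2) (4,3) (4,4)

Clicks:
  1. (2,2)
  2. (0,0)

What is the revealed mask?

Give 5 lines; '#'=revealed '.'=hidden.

Click 1 (2,2) count=2: revealed 1 new [(2,2)] -> total=1
Click 2 (0,0) count=0: revealed 4 new [(0,0) (0,1) (1,0) (1,1)] -> total=5

Answer: ##...
##...
..#..
.....
.....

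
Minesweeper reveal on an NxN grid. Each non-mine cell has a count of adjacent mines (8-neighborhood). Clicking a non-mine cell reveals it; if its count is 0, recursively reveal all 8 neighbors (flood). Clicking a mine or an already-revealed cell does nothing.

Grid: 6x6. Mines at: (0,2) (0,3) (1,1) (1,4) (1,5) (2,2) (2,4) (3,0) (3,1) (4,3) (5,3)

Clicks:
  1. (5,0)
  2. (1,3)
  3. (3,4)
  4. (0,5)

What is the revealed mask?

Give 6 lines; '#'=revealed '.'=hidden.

Click 1 (5,0) count=0: revealed 6 new [(4,0) (4,1) (4,2) (5,0) (5,1) (5,2)] -> total=6
Click 2 (1,3) count=5: revealed 1 new [(1,3)] -> total=7
Click 3 (3,4) count=2: revealed 1 new [(3,4)] -> total=8
Click 4 (0,5) count=2: revealed 1 new [(0,5)] -> total=9

Answer: .....#
...#..
......
....#.
###...
###...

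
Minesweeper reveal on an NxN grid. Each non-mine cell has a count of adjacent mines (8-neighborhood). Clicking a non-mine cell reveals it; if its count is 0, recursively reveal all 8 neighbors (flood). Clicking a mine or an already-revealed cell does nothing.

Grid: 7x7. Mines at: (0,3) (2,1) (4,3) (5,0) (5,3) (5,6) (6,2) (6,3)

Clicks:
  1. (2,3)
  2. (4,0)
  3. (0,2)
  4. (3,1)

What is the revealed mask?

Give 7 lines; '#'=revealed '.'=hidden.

Answer: ..#.###
..#####
..#####
.######
#...###
.......
.......

Derivation:
Click 1 (2,3) count=0: revealed 21 new [(0,4) (0,5) (0,6) (1,2) (1,3) (1,4) (1,5) (1,6) (2,2) (2,3) (2,4) (2,5) (2,6) (3,2) (3,3) (3,4) (3,5) (3,6) (4,4) (4,5) (4,6)] -> total=21
Click 2 (4,0) count=1: revealed 1 new [(4,0)] -> total=22
Click 3 (0,2) count=1: revealed 1 new [(0,2)] -> total=23
Click 4 (3,1) count=1: revealed 1 new [(3,1)] -> total=24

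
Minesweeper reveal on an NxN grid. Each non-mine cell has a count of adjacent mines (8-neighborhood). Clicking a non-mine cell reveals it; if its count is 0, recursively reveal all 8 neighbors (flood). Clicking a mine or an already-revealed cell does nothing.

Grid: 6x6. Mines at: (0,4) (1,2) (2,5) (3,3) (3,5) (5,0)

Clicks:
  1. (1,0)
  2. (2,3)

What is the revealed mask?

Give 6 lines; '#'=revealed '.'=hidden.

Click 1 (1,0) count=0: revealed 13 new [(0,0) (0,1) (1,0) (1,1) (2,0) (2,1) (2,2) (3,0) (3,1) (3,2) (4,0) (4,1) (4,2)] -> total=13
Click 2 (2,3) count=2: revealed 1 new [(2,3)] -> total=14

Answer: ##....
##....
####..
###...
###...
......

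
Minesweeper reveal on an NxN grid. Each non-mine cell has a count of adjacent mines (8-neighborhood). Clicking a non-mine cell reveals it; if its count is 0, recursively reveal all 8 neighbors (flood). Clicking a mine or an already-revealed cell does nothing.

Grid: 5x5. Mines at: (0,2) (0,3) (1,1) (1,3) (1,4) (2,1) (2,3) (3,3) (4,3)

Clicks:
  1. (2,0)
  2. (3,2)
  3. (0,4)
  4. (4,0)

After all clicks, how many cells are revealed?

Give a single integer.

Click 1 (2,0) count=2: revealed 1 new [(2,0)] -> total=1
Click 2 (3,2) count=4: revealed 1 new [(3,2)] -> total=2
Click 3 (0,4) count=3: revealed 1 new [(0,4)] -> total=3
Click 4 (4,0) count=0: revealed 5 new [(3,0) (3,1) (4,0) (4,1) (4,2)] -> total=8

Answer: 8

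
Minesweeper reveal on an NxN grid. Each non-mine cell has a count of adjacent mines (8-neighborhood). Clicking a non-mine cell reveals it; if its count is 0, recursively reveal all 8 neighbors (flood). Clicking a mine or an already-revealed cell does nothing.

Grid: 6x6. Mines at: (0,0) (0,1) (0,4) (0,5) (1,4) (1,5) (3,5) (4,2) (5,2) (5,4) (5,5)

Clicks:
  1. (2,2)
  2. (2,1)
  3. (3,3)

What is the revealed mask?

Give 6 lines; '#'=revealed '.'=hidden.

Answer: ......
####..
####..
####..
##....
##....

Derivation:
Click 1 (2,2) count=0: revealed 16 new [(1,0) (1,1) (1,2) (1,3) (2,0) (2,1) (2,2) (2,3) (3,0) (3,1) (3,2) (3,3) (4,0) (4,1) (5,0) (5,1)] -> total=16
Click 2 (2,1) count=0: revealed 0 new [(none)] -> total=16
Click 3 (3,3) count=1: revealed 0 new [(none)] -> total=16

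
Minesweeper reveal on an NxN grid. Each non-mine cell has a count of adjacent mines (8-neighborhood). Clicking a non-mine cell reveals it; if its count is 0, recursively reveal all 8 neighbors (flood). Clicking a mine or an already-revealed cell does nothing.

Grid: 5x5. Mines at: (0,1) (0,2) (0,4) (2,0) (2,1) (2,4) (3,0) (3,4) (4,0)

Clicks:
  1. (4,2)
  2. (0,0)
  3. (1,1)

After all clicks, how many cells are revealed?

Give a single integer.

Answer: 8

Derivation:
Click 1 (4,2) count=0: revealed 6 new [(3,1) (3,2) (3,3) (4,1) (4,2) (4,3)] -> total=6
Click 2 (0,0) count=1: revealed 1 new [(0,0)] -> total=7
Click 3 (1,1) count=4: revealed 1 new [(1,1)] -> total=8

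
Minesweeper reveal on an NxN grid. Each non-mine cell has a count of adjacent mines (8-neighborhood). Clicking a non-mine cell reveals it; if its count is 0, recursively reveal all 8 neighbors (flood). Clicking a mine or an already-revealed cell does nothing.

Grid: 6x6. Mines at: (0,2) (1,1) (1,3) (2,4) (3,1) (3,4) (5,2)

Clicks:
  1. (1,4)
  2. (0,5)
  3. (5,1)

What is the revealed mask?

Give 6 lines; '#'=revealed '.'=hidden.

Answer: ....##
....##
......
......
......
.#....

Derivation:
Click 1 (1,4) count=2: revealed 1 new [(1,4)] -> total=1
Click 2 (0,5) count=0: revealed 3 new [(0,4) (0,5) (1,5)] -> total=4
Click 3 (5,1) count=1: revealed 1 new [(5,1)] -> total=5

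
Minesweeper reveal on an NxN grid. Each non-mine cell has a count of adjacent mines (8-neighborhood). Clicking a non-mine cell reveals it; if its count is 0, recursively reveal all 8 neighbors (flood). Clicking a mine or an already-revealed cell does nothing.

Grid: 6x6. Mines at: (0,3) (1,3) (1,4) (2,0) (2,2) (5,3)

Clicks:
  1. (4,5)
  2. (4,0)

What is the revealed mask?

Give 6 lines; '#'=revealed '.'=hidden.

Answer: ......
......
...###
######
######
###.##

Derivation:
Click 1 (4,5) count=0: revealed 11 new [(2,3) (2,4) (2,5) (3,3) (3,4) (3,5) (4,3) (4,4) (4,5) (5,4) (5,5)] -> total=11
Click 2 (4,0) count=0: revealed 9 new [(3,0) (3,1) (3,2) (4,0) (4,1) (4,2) (5,0) (5,1) (5,2)] -> total=20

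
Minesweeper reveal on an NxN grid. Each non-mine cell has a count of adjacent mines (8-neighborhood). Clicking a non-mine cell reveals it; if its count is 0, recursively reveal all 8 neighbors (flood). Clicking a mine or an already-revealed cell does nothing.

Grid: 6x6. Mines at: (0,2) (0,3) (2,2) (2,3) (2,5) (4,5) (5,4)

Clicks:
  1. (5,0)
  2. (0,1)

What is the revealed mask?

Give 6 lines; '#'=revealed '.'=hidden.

Answer: ##....
##....
##....
####..
####..
####..

Derivation:
Click 1 (5,0) count=0: revealed 18 new [(0,0) (0,1) (1,0) (1,1) (2,0) (2,1) (3,0) (3,1) (3,2) (3,3) (4,0) (4,1) (4,2) (4,3) (5,0) (5,1) (5,2) (5,3)] -> total=18
Click 2 (0,1) count=1: revealed 0 new [(none)] -> total=18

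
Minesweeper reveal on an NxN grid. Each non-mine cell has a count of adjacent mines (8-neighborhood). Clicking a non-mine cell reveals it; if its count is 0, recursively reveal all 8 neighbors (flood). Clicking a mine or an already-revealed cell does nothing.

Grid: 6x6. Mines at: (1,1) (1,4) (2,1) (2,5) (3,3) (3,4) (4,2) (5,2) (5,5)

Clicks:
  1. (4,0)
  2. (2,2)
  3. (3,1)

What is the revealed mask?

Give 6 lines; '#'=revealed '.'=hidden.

Click 1 (4,0) count=0: revealed 6 new [(3,0) (3,1) (4,0) (4,1) (5,0) (5,1)] -> total=6
Click 2 (2,2) count=3: revealed 1 new [(2,2)] -> total=7
Click 3 (3,1) count=2: revealed 0 new [(none)] -> total=7

Answer: ......
......
..#...
##....
##....
##....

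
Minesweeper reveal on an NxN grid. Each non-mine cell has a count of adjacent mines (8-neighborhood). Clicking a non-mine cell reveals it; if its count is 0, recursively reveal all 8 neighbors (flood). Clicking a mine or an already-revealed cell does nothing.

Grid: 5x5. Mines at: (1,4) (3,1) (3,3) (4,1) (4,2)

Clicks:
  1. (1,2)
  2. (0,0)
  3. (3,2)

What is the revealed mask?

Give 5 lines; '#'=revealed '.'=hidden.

Answer: ####.
####.
####.
..#..
.....

Derivation:
Click 1 (1,2) count=0: revealed 12 new [(0,0) (0,1) (0,2) (0,3) (1,0) (1,1) (1,2) (1,3) (2,0) (2,1) (2,2) (2,3)] -> total=12
Click 2 (0,0) count=0: revealed 0 new [(none)] -> total=12
Click 3 (3,2) count=4: revealed 1 new [(3,2)] -> total=13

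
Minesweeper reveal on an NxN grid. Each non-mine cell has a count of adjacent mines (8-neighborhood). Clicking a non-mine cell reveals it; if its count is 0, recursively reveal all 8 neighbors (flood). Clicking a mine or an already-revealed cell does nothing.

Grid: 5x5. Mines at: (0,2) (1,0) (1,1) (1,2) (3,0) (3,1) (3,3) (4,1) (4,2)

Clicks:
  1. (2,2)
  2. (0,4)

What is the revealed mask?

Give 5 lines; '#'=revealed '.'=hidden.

Click 1 (2,2) count=4: revealed 1 new [(2,2)] -> total=1
Click 2 (0,4) count=0: revealed 6 new [(0,3) (0,4) (1,3) (1,4) (2,3) (2,4)] -> total=7

Answer: ...##
...##
..###
.....
.....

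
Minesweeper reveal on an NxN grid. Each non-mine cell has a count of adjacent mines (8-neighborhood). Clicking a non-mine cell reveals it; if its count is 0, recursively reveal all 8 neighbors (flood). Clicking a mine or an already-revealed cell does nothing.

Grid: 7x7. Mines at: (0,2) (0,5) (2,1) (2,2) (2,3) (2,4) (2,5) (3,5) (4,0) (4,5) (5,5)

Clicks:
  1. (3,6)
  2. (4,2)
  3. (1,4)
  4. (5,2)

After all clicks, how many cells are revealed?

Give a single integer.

Click 1 (3,6) count=3: revealed 1 new [(3,6)] -> total=1
Click 2 (4,2) count=0: revealed 18 new [(3,1) (3,2) (3,3) (3,4) (4,1) (4,2) (4,3) (4,4) (5,0) (5,1) (5,2) (5,3) (5,4) (6,0) (6,1) (6,2) (6,3) (6,4)] -> total=19
Click 3 (1,4) count=4: revealed 1 new [(1,4)] -> total=20
Click 4 (5,2) count=0: revealed 0 new [(none)] -> total=20

Answer: 20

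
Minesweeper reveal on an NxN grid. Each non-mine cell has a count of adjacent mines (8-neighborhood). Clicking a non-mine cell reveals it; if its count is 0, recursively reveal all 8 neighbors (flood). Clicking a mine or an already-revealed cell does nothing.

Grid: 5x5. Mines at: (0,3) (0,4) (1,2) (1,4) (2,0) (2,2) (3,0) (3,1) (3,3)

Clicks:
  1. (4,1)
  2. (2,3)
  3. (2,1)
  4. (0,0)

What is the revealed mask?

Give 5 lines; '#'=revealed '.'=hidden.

Click 1 (4,1) count=2: revealed 1 new [(4,1)] -> total=1
Click 2 (2,3) count=4: revealed 1 new [(2,3)] -> total=2
Click 3 (2,1) count=5: revealed 1 new [(2,1)] -> total=3
Click 4 (0,0) count=0: revealed 4 new [(0,0) (0,1) (1,0) (1,1)] -> total=7

Answer: ##...
##...
.#.#.
.....
.#...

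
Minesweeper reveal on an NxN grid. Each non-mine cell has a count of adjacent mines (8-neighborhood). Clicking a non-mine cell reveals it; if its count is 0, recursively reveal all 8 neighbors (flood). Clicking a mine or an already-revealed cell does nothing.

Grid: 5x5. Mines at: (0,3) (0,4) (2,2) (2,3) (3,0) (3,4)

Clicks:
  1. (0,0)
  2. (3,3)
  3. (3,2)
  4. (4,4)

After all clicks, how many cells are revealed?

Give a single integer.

Answer: 11

Derivation:
Click 1 (0,0) count=0: revealed 8 new [(0,0) (0,1) (0,2) (1,0) (1,1) (1,2) (2,0) (2,1)] -> total=8
Click 2 (3,3) count=3: revealed 1 new [(3,3)] -> total=9
Click 3 (3,2) count=2: revealed 1 new [(3,2)] -> total=10
Click 4 (4,4) count=1: revealed 1 new [(4,4)] -> total=11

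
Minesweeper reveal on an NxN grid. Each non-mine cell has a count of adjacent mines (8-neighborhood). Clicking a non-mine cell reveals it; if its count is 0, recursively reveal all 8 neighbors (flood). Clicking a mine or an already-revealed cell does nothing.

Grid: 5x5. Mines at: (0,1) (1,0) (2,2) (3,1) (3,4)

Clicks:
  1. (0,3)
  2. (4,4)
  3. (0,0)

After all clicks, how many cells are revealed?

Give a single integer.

Answer: 10

Derivation:
Click 1 (0,3) count=0: revealed 8 new [(0,2) (0,3) (0,4) (1,2) (1,3) (1,4) (2,3) (2,4)] -> total=8
Click 2 (4,4) count=1: revealed 1 new [(4,4)] -> total=9
Click 3 (0,0) count=2: revealed 1 new [(0,0)] -> total=10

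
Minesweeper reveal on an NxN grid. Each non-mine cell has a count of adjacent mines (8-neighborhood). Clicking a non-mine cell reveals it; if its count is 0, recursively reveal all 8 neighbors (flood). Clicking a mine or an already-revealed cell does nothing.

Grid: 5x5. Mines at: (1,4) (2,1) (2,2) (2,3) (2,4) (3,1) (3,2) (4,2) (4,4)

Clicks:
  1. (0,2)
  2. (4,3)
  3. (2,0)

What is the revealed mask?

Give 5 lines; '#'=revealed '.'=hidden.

Answer: ####.
####.
#....
.....
...#.

Derivation:
Click 1 (0,2) count=0: revealed 8 new [(0,0) (0,1) (0,2) (0,3) (1,0) (1,1) (1,2) (1,3)] -> total=8
Click 2 (4,3) count=3: revealed 1 new [(4,3)] -> total=9
Click 3 (2,0) count=2: revealed 1 new [(2,0)] -> total=10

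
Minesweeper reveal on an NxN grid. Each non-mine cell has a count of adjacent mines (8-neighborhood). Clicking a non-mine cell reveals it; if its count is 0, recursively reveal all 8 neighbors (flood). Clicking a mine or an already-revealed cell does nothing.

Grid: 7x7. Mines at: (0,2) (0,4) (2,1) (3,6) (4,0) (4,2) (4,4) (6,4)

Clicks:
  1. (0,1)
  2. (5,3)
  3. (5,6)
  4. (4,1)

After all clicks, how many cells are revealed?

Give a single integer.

Click 1 (0,1) count=1: revealed 1 new [(0,1)] -> total=1
Click 2 (5,3) count=3: revealed 1 new [(5,3)] -> total=2
Click 3 (5,6) count=0: revealed 6 new [(4,5) (4,6) (5,5) (5,6) (6,5) (6,6)] -> total=8
Click 4 (4,1) count=2: revealed 1 new [(4,1)] -> total=9

Answer: 9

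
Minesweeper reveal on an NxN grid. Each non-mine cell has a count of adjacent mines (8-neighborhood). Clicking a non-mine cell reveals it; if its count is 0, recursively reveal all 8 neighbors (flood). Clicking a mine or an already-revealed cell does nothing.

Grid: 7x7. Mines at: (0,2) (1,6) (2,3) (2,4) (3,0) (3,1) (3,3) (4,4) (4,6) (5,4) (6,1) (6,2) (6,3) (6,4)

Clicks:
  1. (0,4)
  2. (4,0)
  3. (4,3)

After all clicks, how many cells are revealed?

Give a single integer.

Click 1 (0,4) count=0: revealed 6 new [(0,3) (0,4) (0,5) (1,3) (1,4) (1,5)] -> total=6
Click 2 (4,0) count=2: revealed 1 new [(4,0)] -> total=7
Click 3 (4,3) count=3: revealed 1 new [(4,3)] -> total=8

Answer: 8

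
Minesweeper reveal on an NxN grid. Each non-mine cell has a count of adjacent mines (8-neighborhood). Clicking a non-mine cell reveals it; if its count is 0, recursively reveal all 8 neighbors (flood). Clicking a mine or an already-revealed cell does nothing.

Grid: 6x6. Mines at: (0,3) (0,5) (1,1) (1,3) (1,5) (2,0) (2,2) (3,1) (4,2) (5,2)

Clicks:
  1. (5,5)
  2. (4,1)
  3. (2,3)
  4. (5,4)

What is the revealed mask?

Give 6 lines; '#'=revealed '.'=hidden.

Answer: ......
......
...###
...###
.#.###
...###

Derivation:
Click 1 (5,5) count=0: revealed 12 new [(2,3) (2,4) (2,5) (3,3) (3,4) (3,5) (4,3) (4,4) (4,5) (5,3) (5,4) (5,5)] -> total=12
Click 2 (4,1) count=3: revealed 1 new [(4,1)] -> total=13
Click 3 (2,3) count=2: revealed 0 new [(none)] -> total=13
Click 4 (5,4) count=0: revealed 0 new [(none)] -> total=13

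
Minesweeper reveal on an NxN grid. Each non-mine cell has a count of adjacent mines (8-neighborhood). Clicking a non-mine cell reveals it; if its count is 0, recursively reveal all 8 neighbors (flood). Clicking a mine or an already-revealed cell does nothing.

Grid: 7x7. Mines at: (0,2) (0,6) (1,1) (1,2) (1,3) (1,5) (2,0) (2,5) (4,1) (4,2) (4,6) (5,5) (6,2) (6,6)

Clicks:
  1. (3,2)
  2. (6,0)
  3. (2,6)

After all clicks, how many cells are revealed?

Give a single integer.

Answer: 6

Derivation:
Click 1 (3,2) count=2: revealed 1 new [(3,2)] -> total=1
Click 2 (6,0) count=0: revealed 4 new [(5,0) (5,1) (6,0) (6,1)] -> total=5
Click 3 (2,6) count=2: revealed 1 new [(2,6)] -> total=6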